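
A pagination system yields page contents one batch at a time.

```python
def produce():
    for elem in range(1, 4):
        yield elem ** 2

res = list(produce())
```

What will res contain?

Step 1: For each elem in range(1, 4), yield elem**2:
  elem=1: yield 1**2 = 1
  elem=2: yield 2**2 = 4
  elem=3: yield 3**2 = 9
Therefore res = [1, 4, 9].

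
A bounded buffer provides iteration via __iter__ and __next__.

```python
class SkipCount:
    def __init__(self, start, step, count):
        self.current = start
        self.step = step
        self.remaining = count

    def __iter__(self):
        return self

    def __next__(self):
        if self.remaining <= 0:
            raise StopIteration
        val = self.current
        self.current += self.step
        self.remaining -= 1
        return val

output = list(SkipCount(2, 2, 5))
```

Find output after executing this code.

Step 1: SkipCount starts at 2, increments by 2, for 5 steps:
  Yield 2, then current += 2
  Yield 4, then current += 2
  Yield 6, then current += 2
  Yield 8, then current += 2
  Yield 10, then current += 2
Therefore output = [2, 4, 6, 8, 10].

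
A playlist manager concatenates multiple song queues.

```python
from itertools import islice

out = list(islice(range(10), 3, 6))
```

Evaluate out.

Step 1: islice(range(10), 3, 6) takes elements at indices [3, 6).
Step 2: Elements: [3, 4, 5].
Therefore out = [3, 4, 5].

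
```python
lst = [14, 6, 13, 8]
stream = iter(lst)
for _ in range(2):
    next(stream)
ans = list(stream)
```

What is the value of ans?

Step 1: Create iterator over [14, 6, 13, 8].
Step 2: Advance 2 positions (consuming [14, 6]).
Step 3: list() collects remaining elements: [13, 8].
Therefore ans = [13, 8].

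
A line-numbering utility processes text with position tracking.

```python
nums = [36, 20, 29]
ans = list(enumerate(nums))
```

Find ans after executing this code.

Step 1: enumerate pairs each element with its index:
  (0, 36)
  (1, 20)
  (2, 29)
Therefore ans = [(0, 36), (1, 20), (2, 29)].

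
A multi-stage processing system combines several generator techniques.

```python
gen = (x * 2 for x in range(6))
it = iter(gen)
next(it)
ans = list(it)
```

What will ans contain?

Step 1: Generator produces [0, 2, 4, 6, 8, 10].
Step 2: next(it) consumes first element (0).
Step 3: list(it) collects remaining: [2, 4, 6, 8, 10].
Therefore ans = [2, 4, 6, 8, 10].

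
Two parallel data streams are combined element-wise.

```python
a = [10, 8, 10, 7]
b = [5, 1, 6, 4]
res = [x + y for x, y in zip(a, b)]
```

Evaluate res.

Step 1: Add corresponding elements:
  10 + 5 = 15
  8 + 1 = 9
  10 + 6 = 16
  7 + 4 = 11
Therefore res = [15, 9, 16, 11].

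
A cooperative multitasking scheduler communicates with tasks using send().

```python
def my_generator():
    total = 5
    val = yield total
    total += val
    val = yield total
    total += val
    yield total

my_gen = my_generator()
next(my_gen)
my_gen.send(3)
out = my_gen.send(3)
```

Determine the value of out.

Step 1: next() -> yield total=5.
Step 2: send(3) -> val=3, total = 5+3 = 8, yield 8.
Step 3: send(3) -> val=3, total = 8+3 = 11, yield 11.
Therefore out = 11.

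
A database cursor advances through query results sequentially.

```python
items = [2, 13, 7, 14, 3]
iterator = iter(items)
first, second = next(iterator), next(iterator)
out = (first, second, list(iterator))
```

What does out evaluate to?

Step 1: Create iterator over [2, 13, 7, 14, 3].
Step 2: first = 2, second = 13.
Step 3: Remaining elements: [7, 14, 3].
Therefore out = (2, 13, [7, 14, 3]).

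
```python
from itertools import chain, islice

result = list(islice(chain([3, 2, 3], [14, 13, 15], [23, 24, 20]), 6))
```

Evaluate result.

Step 1: chain([3, 2, 3], [14, 13, 15], [23, 24, 20]) = [3, 2, 3, 14, 13, 15, 23, 24, 20].
Step 2: islice takes first 6 elements: [3, 2, 3, 14, 13, 15].
Therefore result = [3, 2, 3, 14, 13, 15].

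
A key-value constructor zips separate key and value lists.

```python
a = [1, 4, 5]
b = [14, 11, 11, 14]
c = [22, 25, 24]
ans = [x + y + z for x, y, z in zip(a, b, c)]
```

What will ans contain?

Step 1: zip three lists (truncates to shortest, len=3):
  1 + 14 + 22 = 37
  4 + 11 + 25 = 40
  5 + 11 + 24 = 40
Therefore ans = [37, 40, 40].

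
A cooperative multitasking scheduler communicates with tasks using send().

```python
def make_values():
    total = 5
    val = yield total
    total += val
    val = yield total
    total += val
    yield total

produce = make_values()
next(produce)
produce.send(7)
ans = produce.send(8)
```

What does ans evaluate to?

Step 1: next() -> yield total=5.
Step 2: send(7) -> val=7, total = 5+7 = 12, yield 12.
Step 3: send(8) -> val=8, total = 12+8 = 20, yield 20.
Therefore ans = 20.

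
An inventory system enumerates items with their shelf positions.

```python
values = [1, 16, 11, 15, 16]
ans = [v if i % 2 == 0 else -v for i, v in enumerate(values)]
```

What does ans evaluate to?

Step 1: For each (i, v), keep v if i is even, negate if odd:
  i=0 (even): keep 1
  i=1 (odd): negate to -16
  i=2 (even): keep 11
  i=3 (odd): negate to -15
  i=4 (even): keep 16
Therefore ans = [1, -16, 11, -15, 16].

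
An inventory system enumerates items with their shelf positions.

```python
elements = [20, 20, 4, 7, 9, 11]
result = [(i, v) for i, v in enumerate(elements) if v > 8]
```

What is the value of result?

Step 1: Filter enumerate([20, 20, 4, 7, 9, 11]) keeping v > 8:
  (0, 20): 20 > 8, included
  (1, 20): 20 > 8, included
  (2, 4): 4 <= 8, excluded
  (3, 7): 7 <= 8, excluded
  (4, 9): 9 > 8, included
  (5, 11): 11 > 8, included
Therefore result = [(0, 20), (1, 20), (4, 9), (5, 11)].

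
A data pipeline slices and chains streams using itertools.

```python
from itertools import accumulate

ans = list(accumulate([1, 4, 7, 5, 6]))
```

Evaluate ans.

Step 1: accumulate computes running sums:
  + 1 = 1
  + 4 = 5
  + 7 = 12
  + 5 = 17
  + 6 = 23
Therefore ans = [1, 5, 12, 17, 23].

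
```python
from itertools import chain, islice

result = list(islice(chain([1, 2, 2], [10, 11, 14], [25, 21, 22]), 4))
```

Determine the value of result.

Step 1: chain([1, 2, 2], [10, 11, 14], [25, 21, 22]) = [1, 2, 2, 10, 11, 14, 25, 21, 22].
Step 2: islice takes first 4 elements: [1, 2, 2, 10].
Therefore result = [1, 2, 2, 10].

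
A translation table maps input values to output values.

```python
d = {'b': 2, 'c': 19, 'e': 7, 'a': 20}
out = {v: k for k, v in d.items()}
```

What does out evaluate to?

Step 1: Invert dict (swap keys and values):
  'b': 2 -> 2: 'b'
  'c': 19 -> 19: 'c'
  'e': 7 -> 7: 'e'
  'a': 20 -> 20: 'a'
Therefore out = {2: 'b', 19: 'c', 7: 'e', 20: 'a'}.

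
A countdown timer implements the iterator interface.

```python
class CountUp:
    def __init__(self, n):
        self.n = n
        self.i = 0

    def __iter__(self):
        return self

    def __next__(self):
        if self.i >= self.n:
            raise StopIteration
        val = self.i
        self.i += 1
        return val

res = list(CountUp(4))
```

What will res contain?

Step 1: CountUp(4) creates an iterator counting 0 to 3.
Step 2: list() consumes all values: [0, 1, 2, 3].
Therefore res = [0, 1, 2, 3].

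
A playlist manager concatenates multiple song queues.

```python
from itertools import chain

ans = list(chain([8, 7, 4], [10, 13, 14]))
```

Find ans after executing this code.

Step 1: chain() concatenates iterables: [8, 7, 4] + [10, 13, 14].
Therefore ans = [8, 7, 4, 10, 13, 14].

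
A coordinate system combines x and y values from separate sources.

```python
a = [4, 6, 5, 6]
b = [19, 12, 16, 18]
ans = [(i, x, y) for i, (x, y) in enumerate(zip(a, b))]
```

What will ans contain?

Step 1: enumerate(zip(a, b)) gives index with paired elements:
  i=0: (4, 19)
  i=1: (6, 12)
  i=2: (5, 16)
  i=3: (6, 18)
Therefore ans = [(0, 4, 19), (1, 6, 12), (2, 5, 16), (3, 6, 18)].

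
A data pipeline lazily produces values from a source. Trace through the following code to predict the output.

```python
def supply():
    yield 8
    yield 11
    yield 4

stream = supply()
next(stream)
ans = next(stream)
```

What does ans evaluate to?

Step 1: supply() creates a generator.
Step 2: next(stream) yields 8 (consumed and discarded).
Step 3: next(stream) yields 11, assigned to ans.
Therefore ans = 11.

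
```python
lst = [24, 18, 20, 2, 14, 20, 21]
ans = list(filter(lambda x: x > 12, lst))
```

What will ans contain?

Step 1: Filter elements > 12:
  24: kept
  18: kept
  20: kept
  2: removed
  14: kept
  20: kept
  21: kept
Therefore ans = [24, 18, 20, 14, 20, 21].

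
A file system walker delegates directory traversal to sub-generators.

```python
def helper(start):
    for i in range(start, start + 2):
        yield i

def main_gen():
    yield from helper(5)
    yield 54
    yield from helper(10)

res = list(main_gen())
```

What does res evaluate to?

Step 1: main_gen() delegates to helper(5):
  yield 5
  yield 6
Step 2: yield 54
Step 3: Delegates to helper(10):
  yield 10
  yield 11
Therefore res = [5, 6, 54, 10, 11].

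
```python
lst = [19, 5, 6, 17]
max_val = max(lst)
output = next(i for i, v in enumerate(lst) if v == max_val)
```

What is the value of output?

Step 1: max([19, 5, 6, 17]) = 19.
Step 2: Find first index where value == 19:
  Index 0: 19 == 19, found!
Therefore output = 0.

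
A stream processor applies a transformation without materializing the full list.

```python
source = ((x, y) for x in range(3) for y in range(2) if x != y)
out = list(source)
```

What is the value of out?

Step 1: Nested generator over range(3) x range(2) where x != y:
  (0, 0): excluded (x == y)
  (0, 1): included
  (1, 0): included
  (1, 1): excluded (x == y)
  (2, 0): included
  (2, 1): included
Therefore out = [(0, 1), (1, 0), (2, 0), (2, 1)].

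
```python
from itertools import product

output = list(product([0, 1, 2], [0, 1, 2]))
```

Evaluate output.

Step 1: product([0, 1, 2], [0, 1, 2]) gives all pairs:
  (0, 0)
  (0, 1)
  (0, 2)
  (1, 0)
  (1, 1)
  (1, 2)
  (2, 0)
  (2, 1)
  (2, 2)
Therefore output = [(0, 0), (0, 1), (0, 2), (1, 0), (1, 1), (1, 2), (2, 0), (2, 1), (2, 2)].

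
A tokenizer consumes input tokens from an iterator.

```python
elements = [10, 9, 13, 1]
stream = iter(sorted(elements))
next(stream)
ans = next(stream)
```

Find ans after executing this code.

Step 1: sorted([10, 9, 13, 1]) = [1, 9, 10, 13].
Step 2: Create iterator and skip 1 elements.
Step 3: next() returns 9.
Therefore ans = 9.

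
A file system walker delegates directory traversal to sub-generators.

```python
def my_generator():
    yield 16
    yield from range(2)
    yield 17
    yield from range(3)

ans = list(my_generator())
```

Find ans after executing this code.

Step 1: Trace yields in order:
  yield 16
  yield 0
  yield 1
  yield 17
  yield 0
  yield 1
  yield 2
Therefore ans = [16, 0, 1, 17, 0, 1, 2].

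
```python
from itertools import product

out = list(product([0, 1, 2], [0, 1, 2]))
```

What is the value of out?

Step 1: product([0, 1, 2], [0, 1, 2]) gives all pairs:
  (0, 0)
  (0, 1)
  (0, 2)
  (1, 0)
  (1, 1)
  (1, 2)
  (2, 0)
  (2, 1)
  (2, 2)
Therefore out = [(0, 0), (0, 1), (0, 2), (1, 0), (1, 1), (1, 2), (2, 0), (2, 1), (2, 2)].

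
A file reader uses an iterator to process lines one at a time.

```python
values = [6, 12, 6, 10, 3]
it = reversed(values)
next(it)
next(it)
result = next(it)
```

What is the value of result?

Step 1: reversed([6, 12, 6, 10, 3]) gives iterator: [3, 10, 6, 12, 6].
Step 2: First next() = 3, second next() = 10.
Step 3: Third next() = 6.
Therefore result = 6.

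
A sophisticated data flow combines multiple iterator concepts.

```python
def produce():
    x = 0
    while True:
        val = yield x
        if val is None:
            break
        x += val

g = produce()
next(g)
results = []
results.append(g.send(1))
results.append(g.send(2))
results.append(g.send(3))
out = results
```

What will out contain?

Step 1: next(g) -> yield 0.
Step 2: send(1) -> x = 1, yield 1.
Step 3: send(2) -> x = 3, yield 3.
Step 4: send(3) -> x = 6, yield 6.
Therefore out = [1, 3, 6].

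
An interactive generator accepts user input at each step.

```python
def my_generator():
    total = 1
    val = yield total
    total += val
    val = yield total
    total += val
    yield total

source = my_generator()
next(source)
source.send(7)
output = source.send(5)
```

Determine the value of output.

Step 1: next() -> yield total=1.
Step 2: send(7) -> val=7, total = 1+7 = 8, yield 8.
Step 3: send(5) -> val=5, total = 8+5 = 13, yield 13.
Therefore output = 13.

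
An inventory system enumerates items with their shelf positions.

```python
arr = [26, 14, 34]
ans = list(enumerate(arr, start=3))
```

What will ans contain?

Step 1: enumerate with start=3:
  (3, 26)
  (4, 14)
  (5, 34)
Therefore ans = [(3, 26), (4, 14), (5, 34)].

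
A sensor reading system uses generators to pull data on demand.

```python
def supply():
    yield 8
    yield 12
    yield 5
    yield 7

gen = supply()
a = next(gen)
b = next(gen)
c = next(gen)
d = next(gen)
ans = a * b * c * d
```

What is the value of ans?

Step 1: Create generator and consume all values:
  a = next(gen) = 8
  b = next(gen) = 12
  c = next(gen) = 5
  d = next(gen) = 7
Step 2: ans = 8 * 12 * 5 * 7 = 3360.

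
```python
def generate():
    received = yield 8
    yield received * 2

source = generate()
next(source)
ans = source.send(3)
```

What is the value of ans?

Step 1: next(source) advances to first yield, producing 8.
Step 2: send(3) resumes, received = 3.
Step 3: yield received * 2 = 3 * 2 = 6.
Therefore ans = 6.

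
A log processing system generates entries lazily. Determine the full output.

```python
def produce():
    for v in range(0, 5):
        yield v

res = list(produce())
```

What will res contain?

Step 1: The generator yields each value from range(0, 5).
Step 2: list() consumes all yields: [0, 1, 2, 3, 4].
Therefore res = [0, 1, 2, 3, 4].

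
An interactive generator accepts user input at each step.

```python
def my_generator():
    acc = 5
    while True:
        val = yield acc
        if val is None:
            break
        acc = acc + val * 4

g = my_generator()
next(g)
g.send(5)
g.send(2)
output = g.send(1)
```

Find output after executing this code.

Step 1: next() -> yield acc=5.
Step 2: send(5) -> val=5, acc = 5 + 5*4 = 25, yield 25.
Step 3: send(2) -> val=2, acc = 25 + 2*4 = 33, yield 33.
Step 4: send(1) -> val=1, acc = 33 + 1*4 = 37, yield 37.
Therefore output = 37.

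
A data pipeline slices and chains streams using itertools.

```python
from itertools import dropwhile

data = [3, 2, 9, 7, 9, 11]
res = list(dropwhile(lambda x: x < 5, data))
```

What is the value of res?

Step 1: dropwhile drops elements while < 5:
  3 < 5: dropped
  2 < 5: dropped
  9: kept (dropping stopped)
Step 2: Remaining elements kept regardless of condition.
Therefore res = [9, 7, 9, 11].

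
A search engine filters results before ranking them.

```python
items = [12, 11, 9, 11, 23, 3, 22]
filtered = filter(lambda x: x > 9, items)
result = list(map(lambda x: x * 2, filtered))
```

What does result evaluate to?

Step 1: Filter items for elements > 9:
  12: kept
  11: kept
  9: removed
  11: kept
  23: kept
  3: removed
  22: kept
Step 2: Map x * 2 on filtered [12, 11, 11, 23, 22]:
  12 -> 24
  11 -> 22
  11 -> 22
  23 -> 46
  22 -> 44
Therefore result = [24, 22, 22, 46, 44].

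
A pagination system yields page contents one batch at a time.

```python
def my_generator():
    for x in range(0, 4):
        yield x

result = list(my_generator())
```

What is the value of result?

Step 1: The generator yields each value from range(0, 4).
Step 2: list() consumes all yields: [0, 1, 2, 3].
Therefore result = [0, 1, 2, 3].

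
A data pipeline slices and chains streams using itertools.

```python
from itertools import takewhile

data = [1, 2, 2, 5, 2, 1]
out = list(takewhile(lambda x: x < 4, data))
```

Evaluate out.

Step 1: takewhile stops at first element >= 4:
  1 < 4: take
  2 < 4: take
  2 < 4: take
  5 >= 4: stop
Therefore out = [1, 2, 2].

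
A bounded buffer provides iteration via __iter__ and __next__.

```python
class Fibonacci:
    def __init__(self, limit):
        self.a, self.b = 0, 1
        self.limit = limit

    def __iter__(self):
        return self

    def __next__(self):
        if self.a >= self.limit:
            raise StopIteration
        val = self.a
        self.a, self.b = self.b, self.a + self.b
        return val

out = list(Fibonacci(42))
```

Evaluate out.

Step 1: Fibonacci-like sequence (a=0, b=1) until >= 42:
  Yield 0, then a,b = 1,1
  Yield 1, then a,b = 1,2
  Yield 1, then a,b = 2,3
  Yield 2, then a,b = 3,5
  Yield 3, then a,b = 5,8
  Yield 5, then a,b = 8,13
  Yield 8, then a,b = 13,21
  Yield 13, then a,b = 21,34
  Yield 21, then a,b = 34,55
  Yield 34, then a,b = 55,89
Step 2: 55 >= 42, stop.
Therefore out = [0, 1, 1, 2, 3, 5, 8, 13, 21, 34].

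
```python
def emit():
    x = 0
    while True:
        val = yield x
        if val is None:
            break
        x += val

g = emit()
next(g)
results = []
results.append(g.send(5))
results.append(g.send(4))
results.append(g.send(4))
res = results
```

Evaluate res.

Step 1: next(g) -> yield 0.
Step 2: send(5) -> x = 5, yield 5.
Step 3: send(4) -> x = 9, yield 9.
Step 4: send(4) -> x = 13, yield 13.
Therefore res = [5, 9, 13].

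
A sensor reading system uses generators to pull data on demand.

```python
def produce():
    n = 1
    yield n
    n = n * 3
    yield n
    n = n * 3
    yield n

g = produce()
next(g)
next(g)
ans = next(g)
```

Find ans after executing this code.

Step 1: Trace through generator execution:
  Yield 1: n starts at 1, yield 1
  Yield 2: n = 1 * 3 = 3, yield 3
  Yield 3: n = 3 * 3 = 9, yield 9
Step 2: First next() gets 1, second next() gets the second value, third next() yields 9.
Therefore ans = 9.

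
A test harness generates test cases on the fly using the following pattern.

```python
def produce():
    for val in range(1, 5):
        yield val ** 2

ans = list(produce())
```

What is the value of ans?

Step 1: For each val in range(1, 5), yield val**2:
  val=1: yield 1**2 = 1
  val=2: yield 2**2 = 4
  val=3: yield 3**2 = 9
  val=4: yield 4**2 = 16
Therefore ans = [1, 4, 9, 16].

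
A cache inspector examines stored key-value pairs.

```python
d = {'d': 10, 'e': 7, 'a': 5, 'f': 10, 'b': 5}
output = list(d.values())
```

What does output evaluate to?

Step 1: d.values() returns the dictionary values in insertion order.
Therefore output = [10, 7, 5, 10, 5].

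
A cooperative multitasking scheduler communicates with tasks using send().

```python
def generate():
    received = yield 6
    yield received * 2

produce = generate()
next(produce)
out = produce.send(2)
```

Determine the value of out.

Step 1: next(produce) advances to first yield, producing 6.
Step 2: send(2) resumes, received = 2.
Step 3: yield received * 2 = 2 * 2 = 4.
Therefore out = 4.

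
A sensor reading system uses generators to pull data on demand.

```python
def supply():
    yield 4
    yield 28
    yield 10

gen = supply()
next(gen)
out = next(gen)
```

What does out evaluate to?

Step 1: supply() creates a generator.
Step 2: next(gen) yields 4 (consumed and discarded).
Step 3: next(gen) yields 28, assigned to out.
Therefore out = 28.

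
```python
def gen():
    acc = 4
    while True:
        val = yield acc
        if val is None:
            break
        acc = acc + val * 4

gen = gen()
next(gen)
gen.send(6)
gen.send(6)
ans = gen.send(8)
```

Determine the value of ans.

Step 1: next() -> yield acc=4.
Step 2: send(6) -> val=6, acc = 4 + 6*4 = 28, yield 28.
Step 3: send(6) -> val=6, acc = 28 + 6*4 = 52, yield 52.
Step 4: send(8) -> val=8, acc = 52 + 8*4 = 84, yield 84.
Therefore ans = 84.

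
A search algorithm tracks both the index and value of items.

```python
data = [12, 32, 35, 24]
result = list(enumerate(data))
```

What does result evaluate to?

Step 1: enumerate pairs each element with its index:
  (0, 12)
  (1, 32)
  (2, 35)
  (3, 24)
Therefore result = [(0, 12), (1, 32), (2, 35), (3, 24)].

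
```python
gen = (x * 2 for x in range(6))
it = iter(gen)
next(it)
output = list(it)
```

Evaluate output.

Step 1: Generator produces [0, 2, 4, 6, 8, 10].
Step 2: next(it) consumes first element (0).
Step 3: list(it) collects remaining: [2, 4, 6, 8, 10].
Therefore output = [2, 4, 6, 8, 10].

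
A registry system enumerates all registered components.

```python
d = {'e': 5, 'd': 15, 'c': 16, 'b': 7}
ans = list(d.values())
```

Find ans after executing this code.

Step 1: d.values() returns the dictionary values in insertion order.
Therefore ans = [5, 15, 16, 7].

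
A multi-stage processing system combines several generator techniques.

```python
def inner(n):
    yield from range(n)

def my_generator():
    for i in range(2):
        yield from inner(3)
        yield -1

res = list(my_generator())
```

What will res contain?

Step 1: For each i in range(2):
  i=0: yield from inner(3) -> [0, 1, 2], then yield -1
  i=1: yield from inner(3) -> [0, 1, 2], then yield -1
Therefore res = [0, 1, 2, -1, 0, 1, 2, -1].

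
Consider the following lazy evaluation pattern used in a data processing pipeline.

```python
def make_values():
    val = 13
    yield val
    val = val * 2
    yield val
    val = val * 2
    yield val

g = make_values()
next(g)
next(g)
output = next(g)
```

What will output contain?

Step 1: Trace through generator execution:
  Yield 1: val starts at 13, yield 13
  Yield 2: val = 13 * 2 = 26, yield 26
  Yield 3: val = 26 * 2 = 52, yield 52
Step 2: First next() gets 13, second next() gets the second value, third next() yields 52.
Therefore output = 52.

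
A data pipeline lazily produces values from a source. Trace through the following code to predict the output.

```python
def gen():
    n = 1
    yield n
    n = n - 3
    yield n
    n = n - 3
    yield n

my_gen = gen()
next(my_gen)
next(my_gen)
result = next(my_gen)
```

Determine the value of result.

Step 1: Trace through generator execution:
  Yield 1: n starts at 1, yield 1
  Yield 2: n = 1 - 3 = -2, yield -2
  Yield 3: n = -2 - 3 = -5, yield -5
Step 2: First next() gets 1, second next() gets the second value, third next() yields -5.
Therefore result = -5.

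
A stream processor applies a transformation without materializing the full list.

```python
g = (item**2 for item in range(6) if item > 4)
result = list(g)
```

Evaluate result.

Step 1: For range(6), keep item > 4, then square:
  item=0: 0 <= 4, excluded
  item=1: 1 <= 4, excluded
  item=2: 2 <= 4, excluded
  item=3: 3 <= 4, excluded
  item=4: 4 <= 4, excluded
  item=5: 5 > 4, yield 5**2 = 25
Therefore result = [25].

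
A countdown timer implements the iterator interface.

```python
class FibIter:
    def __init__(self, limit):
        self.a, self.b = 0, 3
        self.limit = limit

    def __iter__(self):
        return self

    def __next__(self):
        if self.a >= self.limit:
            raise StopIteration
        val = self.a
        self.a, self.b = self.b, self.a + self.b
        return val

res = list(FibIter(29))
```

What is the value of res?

Step 1: Fibonacci-like sequence (a=0, b=3) until >= 29:
  Yield 0, then a,b = 3,3
  Yield 3, then a,b = 3,6
  Yield 3, then a,b = 6,9
  Yield 6, then a,b = 9,15
  Yield 9, then a,b = 15,24
  Yield 15, then a,b = 24,39
  Yield 24, then a,b = 39,63
Step 2: 39 >= 29, stop.
Therefore res = [0, 3, 3, 6, 9, 15, 24].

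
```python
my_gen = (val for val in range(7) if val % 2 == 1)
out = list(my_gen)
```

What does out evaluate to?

Step 1: Filter range(7) keeping only odd values:
  val=0: even, excluded
  val=1: odd, included
  val=2: even, excluded
  val=3: odd, included
  val=4: even, excluded
  val=5: odd, included
  val=6: even, excluded
Therefore out = [1, 3, 5].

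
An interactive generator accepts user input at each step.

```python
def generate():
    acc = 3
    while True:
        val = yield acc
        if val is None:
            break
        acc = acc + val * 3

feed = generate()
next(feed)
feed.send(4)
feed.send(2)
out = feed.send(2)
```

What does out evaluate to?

Step 1: next() -> yield acc=3.
Step 2: send(4) -> val=4, acc = 3 + 4*3 = 15, yield 15.
Step 3: send(2) -> val=2, acc = 15 + 2*3 = 21, yield 21.
Step 4: send(2) -> val=2, acc = 21 + 2*3 = 27, yield 27.
Therefore out = 27.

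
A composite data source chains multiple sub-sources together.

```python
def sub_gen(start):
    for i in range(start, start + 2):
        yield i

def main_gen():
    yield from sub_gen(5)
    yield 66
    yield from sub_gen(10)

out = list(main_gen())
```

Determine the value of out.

Step 1: main_gen() delegates to sub_gen(5):
  yield 5
  yield 6
Step 2: yield 66
Step 3: Delegates to sub_gen(10):
  yield 10
  yield 11
Therefore out = [5, 6, 66, 10, 11].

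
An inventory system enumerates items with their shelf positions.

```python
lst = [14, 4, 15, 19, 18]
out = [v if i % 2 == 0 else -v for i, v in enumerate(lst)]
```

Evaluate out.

Step 1: For each (i, v), keep v if i is even, negate if odd:
  i=0 (even): keep 14
  i=1 (odd): negate to -4
  i=2 (even): keep 15
  i=3 (odd): negate to -19
  i=4 (even): keep 18
Therefore out = [14, -4, 15, -19, 18].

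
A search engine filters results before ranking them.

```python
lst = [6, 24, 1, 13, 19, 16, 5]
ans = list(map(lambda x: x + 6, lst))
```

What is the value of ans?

Step 1: Apply lambda x: x + 6 to each element:
  6 -> 12
  24 -> 30
  1 -> 7
  13 -> 19
  19 -> 25
  16 -> 22
  5 -> 11
Therefore ans = [12, 30, 7, 19, 25, 22, 11].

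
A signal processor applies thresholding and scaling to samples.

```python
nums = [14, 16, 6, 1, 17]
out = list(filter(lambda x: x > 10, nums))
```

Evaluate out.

Step 1: Filter elements > 10:
  14: kept
  16: kept
  6: removed
  1: removed
  17: kept
Therefore out = [14, 16, 17].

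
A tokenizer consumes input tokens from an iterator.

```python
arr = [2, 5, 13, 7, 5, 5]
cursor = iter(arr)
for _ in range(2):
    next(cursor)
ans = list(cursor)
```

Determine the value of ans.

Step 1: Create iterator over [2, 5, 13, 7, 5, 5].
Step 2: Advance 2 positions (consuming [2, 5]).
Step 3: list() collects remaining elements: [13, 7, 5, 5].
Therefore ans = [13, 7, 5, 5].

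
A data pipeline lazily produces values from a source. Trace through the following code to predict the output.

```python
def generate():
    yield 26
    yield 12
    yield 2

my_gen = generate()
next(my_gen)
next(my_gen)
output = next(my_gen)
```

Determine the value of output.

Step 1: generate() creates a generator.
Step 2: next(my_gen) yields 26 (consumed and discarded).
Step 3: next(my_gen) yields 12 (consumed and discarded).
Step 4: next(my_gen) yields 2, assigned to output.
Therefore output = 2.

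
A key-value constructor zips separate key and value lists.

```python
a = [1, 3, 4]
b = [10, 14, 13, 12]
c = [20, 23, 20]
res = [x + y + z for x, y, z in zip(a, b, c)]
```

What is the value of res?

Step 1: zip three lists (truncates to shortest, len=3):
  1 + 10 + 20 = 31
  3 + 14 + 23 = 40
  4 + 13 + 20 = 37
Therefore res = [31, 40, 37].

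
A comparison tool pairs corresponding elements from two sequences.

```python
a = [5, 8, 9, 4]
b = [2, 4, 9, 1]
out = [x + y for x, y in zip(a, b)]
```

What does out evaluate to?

Step 1: Add corresponding elements:
  5 + 2 = 7
  8 + 4 = 12
  9 + 9 = 18
  4 + 1 = 5
Therefore out = [7, 12, 18, 5].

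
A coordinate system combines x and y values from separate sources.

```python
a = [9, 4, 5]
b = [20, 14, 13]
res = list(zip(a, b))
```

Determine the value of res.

Step 1: zip pairs elements at same index:
  Index 0: (9, 20)
  Index 1: (4, 14)
  Index 2: (5, 13)
Therefore res = [(9, 20), (4, 14), (5, 13)].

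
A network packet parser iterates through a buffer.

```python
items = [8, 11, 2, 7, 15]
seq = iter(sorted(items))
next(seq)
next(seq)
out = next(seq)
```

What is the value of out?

Step 1: sorted([8, 11, 2, 7, 15]) = [2, 7, 8, 11, 15].
Step 2: Create iterator and skip 2 elements.
Step 3: next() returns 8.
Therefore out = 8.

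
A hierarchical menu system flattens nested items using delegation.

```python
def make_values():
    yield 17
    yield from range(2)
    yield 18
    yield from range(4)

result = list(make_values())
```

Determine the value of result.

Step 1: Trace yields in order:
  yield 17
  yield 0
  yield 1
  yield 18
  yield 0
  yield 1
  yield 2
  yield 3
Therefore result = [17, 0, 1, 18, 0, 1, 2, 3].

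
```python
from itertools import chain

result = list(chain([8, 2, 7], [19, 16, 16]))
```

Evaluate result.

Step 1: chain() concatenates iterables: [8, 2, 7] + [19, 16, 16].
Therefore result = [8, 2, 7, 19, 16, 16].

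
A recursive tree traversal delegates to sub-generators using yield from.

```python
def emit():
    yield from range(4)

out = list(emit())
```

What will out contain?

Step 1: yield from delegates to the iterable, yielding each element.
Step 2: Collected values: [0, 1, 2, 3].
Therefore out = [0, 1, 2, 3].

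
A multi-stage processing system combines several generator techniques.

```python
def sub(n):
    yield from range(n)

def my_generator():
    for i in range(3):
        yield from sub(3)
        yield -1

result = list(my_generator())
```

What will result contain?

Step 1: For each i in range(3):
  i=0: yield from sub(3) -> [0, 1, 2], then yield -1
  i=1: yield from sub(3) -> [0, 1, 2], then yield -1
  i=2: yield from sub(3) -> [0, 1, 2], then yield -1
Therefore result = [0, 1, 2, -1, 0, 1, 2, -1, 0, 1, 2, -1].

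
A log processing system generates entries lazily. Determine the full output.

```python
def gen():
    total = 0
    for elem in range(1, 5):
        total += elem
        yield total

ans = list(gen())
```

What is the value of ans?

Step 1: Generator accumulates running sum:
  elem=1: total = 1, yield 1
  elem=2: total = 3, yield 3
  elem=3: total = 6, yield 6
  elem=4: total = 10, yield 10
Therefore ans = [1, 3, 6, 10].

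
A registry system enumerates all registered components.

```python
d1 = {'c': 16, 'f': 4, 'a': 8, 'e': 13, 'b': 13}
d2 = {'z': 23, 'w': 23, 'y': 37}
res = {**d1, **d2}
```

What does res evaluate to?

Step 1: Merge d1 and d2 (d2 values override on key conflicts).
Step 2: d1 has keys ['c', 'f', 'a', 'e', 'b'], d2 has keys ['z', 'w', 'y'].
Therefore res = {'c': 16, 'f': 4, 'a': 8, 'e': 13, 'b': 13, 'z': 23, 'w': 23, 'y': 37}.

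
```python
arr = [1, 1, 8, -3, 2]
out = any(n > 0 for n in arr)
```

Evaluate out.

Step 1: Check n > 0 for each element in [1, 1, 8, -3, 2]:
  1 > 0: True
  1 > 0: True
  8 > 0: True
  -3 > 0: False
  2 > 0: True
Step 2: any() returns True.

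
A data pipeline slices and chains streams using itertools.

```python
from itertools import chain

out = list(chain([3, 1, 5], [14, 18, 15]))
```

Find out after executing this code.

Step 1: chain() concatenates iterables: [3, 1, 5] + [14, 18, 15].
Therefore out = [3, 1, 5, 14, 18, 15].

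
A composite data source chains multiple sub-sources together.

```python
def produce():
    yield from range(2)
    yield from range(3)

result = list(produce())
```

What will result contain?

Step 1: Trace yields in order:
  yield 0
  yield 1
  yield 0
  yield 1
  yield 2
Therefore result = [0, 1, 0, 1, 2].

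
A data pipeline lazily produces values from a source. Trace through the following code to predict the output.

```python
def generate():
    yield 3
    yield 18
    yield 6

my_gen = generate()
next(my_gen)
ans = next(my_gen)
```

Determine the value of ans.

Step 1: generate() creates a generator.
Step 2: next(my_gen) yields 3 (consumed and discarded).
Step 3: next(my_gen) yields 18, assigned to ans.
Therefore ans = 18.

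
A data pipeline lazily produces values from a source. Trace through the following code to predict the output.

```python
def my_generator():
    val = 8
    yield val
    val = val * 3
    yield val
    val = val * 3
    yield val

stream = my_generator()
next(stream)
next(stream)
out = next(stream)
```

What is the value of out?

Step 1: Trace through generator execution:
  Yield 1: val starts at 8, yield 8
  Yield 2: val = 8 * 3 = 24, yield 24
  Yield 3: val = 24 * 3 = 72, yield 72
Step 2: First next() gets 8, second next() gets the second value, third next() yields 72.
Therefore out = 72.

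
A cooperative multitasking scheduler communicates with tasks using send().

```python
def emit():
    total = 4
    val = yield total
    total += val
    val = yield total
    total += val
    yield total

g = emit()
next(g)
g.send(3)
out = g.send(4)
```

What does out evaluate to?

Step 1: next() -> yield total=4.
Step 2: send(3) -> val=3, total = 4+3 = 7, yield 7.
Step 3: send(4) -> val=4, total = 7+4 = 11, yield 11.
Therefore out = 11.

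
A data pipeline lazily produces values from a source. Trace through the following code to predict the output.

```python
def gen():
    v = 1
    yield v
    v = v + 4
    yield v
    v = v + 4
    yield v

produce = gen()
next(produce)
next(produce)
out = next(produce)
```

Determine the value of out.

Step 1: Trace through generator execution:
  Yield 1: v starts at 1, yield 1
  Yield 2: v = 1 + 4 = 5, yield 5
  Yield 3: v = 5 + 4 = 9, yield 9
Step 2: First next() gets 1, second next() gets the second value, third next() yields 9.
Therefore out = 9.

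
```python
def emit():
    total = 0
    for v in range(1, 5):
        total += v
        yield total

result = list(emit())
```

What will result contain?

Step 1: Generator accumulates running sum:
  v=1: total = 1, yield 1
  v=2: total = 3, yield 3
  v=3: total = 6, yield 6
  v=4: total = 10, yield 10
Therefore result = [1, 3, 6, 10].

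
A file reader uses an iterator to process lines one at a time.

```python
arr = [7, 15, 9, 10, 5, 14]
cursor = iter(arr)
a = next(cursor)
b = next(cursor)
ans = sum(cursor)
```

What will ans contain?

Step 1: Create iterator over [7, 15, 9, 10, 5, 14].
Step 2: a = next() = 7, b = next() = 15.
Step 3: sum() of remaining [9, 10, 5, 14] = 38.
Therefore ans = 38.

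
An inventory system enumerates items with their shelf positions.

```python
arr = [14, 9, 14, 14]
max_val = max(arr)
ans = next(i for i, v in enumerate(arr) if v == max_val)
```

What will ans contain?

Step 1: max([14, 9, 14, 14]) = 14.
Step 2: Find first index where value == 14:
  Index 0: 14 == 14, found!
Therefore ans = 0.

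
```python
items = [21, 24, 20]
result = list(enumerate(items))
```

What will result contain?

Step 1: enumerate pairs each element with its index:
  (0, 21)
  (1, 24)
  (2, 20)
Therefore result = [(0, 21), (1, 24), (2, 20)].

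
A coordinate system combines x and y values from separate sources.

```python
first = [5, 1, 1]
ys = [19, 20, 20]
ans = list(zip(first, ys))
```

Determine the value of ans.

Step 1: zip pairs elements at same index:
  Index 0: (5, 19)
  Index 1: (1, 20)
  Index 2: (1, 20)
Therefore ans = [(5, 19), (1, 20), (1, 20)].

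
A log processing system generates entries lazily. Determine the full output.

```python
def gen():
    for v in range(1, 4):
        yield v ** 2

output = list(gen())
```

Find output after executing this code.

Step 1: For each v in range(1, 4), yield v**2:
  v=1: yield 1**2 = 1
  v=2: yield 2**2 = 4
  v=3: yield 3**2 = 9
Therefore output = [1, 4, 9].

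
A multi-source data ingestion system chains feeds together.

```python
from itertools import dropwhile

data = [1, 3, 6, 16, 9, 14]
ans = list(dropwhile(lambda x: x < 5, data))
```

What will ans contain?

Step 1: dropwhile drops elements while < 5:
  1 < 5: dropped
  3 < 5: dropped
  6: kept (dropping stopped)
Step 2: Remaining elements kept regardless of condition.
Therefore ans = [6, 16, 9, 14].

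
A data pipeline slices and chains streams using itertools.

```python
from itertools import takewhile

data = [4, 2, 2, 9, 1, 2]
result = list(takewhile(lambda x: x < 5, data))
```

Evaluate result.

Step 1: takewhile stops at first element >= 5:
  4 < 5: take
  2 < 5: take
  2 < 5: take
  9 >= 5: stop
Therefore result = [4, 2, 2].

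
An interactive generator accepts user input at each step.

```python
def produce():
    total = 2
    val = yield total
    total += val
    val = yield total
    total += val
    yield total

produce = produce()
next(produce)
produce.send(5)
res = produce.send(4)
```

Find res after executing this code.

Step 1: next() -> yield total=2.
Step 2: send(5) -> val=5, total = 2+5 = 7, yield 7.
Step 3: send(4) -> val=4, total = 7+4 = 11, yield 11.
Therefore res = 11.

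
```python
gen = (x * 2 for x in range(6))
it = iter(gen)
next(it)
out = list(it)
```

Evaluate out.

Step 1: Generator produces [0, 2, 4, 6, 8, 10].
Step 2: next(it) consumes first element (0).
Step 3: list(it) collects remaining: [2, 4, 6, 8, 10].
Therefore out = [2, 4, 6, 8, 10].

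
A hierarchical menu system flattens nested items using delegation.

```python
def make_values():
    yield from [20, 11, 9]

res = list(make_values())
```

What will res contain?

Step 1: yield from delegates to the iterable, yielding each element.
Step 2: Collected values: [20, 11, 9].
Therefore res = [20, 11, 9].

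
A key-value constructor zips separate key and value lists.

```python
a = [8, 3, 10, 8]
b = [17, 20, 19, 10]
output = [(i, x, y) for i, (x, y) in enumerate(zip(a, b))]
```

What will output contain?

Step 1: enumerate(zip(a, b)) gives index with paired elements:
  i=0: (8, 17)
  i=1: (3, 20)
  i=2: (10, 19)
  i=3: (8, 10)
Therefore output = [(0, 8, 17), (1, 3, 20), (2, 10, 19), (3, 8, 10)].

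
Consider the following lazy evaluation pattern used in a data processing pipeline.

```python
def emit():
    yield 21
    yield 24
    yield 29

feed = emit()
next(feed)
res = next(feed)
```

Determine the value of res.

Step 1: emit() creates a generator.
Step 2: next(feed) yields 21 (consumed and discarded).
Step 3: next(feed) yields 24, assigned to res.
Therefore res = 24.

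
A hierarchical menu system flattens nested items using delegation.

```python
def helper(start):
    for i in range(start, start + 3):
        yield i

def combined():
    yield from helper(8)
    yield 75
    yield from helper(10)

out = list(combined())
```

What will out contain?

Step 1: combined() delegates to helper(8):
  yield 8
  yield 9
  yield 10
Step 2: yield 75
Step 3: Delegates to helper(10):
  yield 10
  yield 11
  yield 12
Therefore out = [8, 9, 10, 75, 10, 11, 12].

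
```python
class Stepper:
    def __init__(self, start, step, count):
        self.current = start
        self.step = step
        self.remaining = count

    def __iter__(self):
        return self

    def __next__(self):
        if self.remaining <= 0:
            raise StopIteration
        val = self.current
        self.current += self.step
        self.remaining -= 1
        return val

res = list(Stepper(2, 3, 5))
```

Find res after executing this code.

Step 1: Stepper starts at 2, increments by 3, for 5 steps:
  Yield 2, then current += 3
  Yield 5, then current += 3
  Yield 8, then current += 3
  Yield 11, then current += 3
  Yield 14, then current += 3
Therefore res = [2, 5, 8, 11, 14].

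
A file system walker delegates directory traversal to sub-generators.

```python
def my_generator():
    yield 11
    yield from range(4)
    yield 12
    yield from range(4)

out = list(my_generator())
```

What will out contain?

Step 1: Trace yields in order:
  yield 11
  yield 0
  yield 1
  yield 2
  yield 3
  yield 12
  yield 0
  yield 1
  yield 2
  yield 3
Therefore out = [11, 0, 1, 2, 3, 12, 0, 1, 2, 3].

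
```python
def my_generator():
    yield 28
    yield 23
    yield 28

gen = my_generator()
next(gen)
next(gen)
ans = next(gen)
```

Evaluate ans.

Step 1: my_generator() creates a generator.
Step 2: next(gen) yields 28 (consumed and discarded).
Step 3: next(gen) yields 23 (consumed and discarded).
Step 4: next(gen) yields 28, assigned to ans.
Therefore ans = 28.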